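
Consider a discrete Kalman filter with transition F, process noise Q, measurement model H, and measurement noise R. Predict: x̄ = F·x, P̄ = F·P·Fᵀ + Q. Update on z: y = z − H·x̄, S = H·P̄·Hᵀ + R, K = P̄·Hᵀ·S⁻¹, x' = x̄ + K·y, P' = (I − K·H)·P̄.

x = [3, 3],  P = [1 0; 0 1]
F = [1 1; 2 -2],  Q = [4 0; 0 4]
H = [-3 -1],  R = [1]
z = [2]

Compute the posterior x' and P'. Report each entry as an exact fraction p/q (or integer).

x̄ = F·x = [6, 0]
P̄ = F·P·Fᵀ + Q = [6 0; 0 12]
y = z − H·x̄ = [20]
S = H·P̄·Hᵀ + R = [67]
K = P̄·Hᵀ·S⁻¹ = [-18/67; -12/67]
x' = x̄ + K·y = [42/67, -240/67]
P' = (I − K·H)·P̄ = [78/67 -216/67; -216/67 660/67]

x' = [42/67, -240/67]
P' = [78/67 -216/67; -216/67 660/67]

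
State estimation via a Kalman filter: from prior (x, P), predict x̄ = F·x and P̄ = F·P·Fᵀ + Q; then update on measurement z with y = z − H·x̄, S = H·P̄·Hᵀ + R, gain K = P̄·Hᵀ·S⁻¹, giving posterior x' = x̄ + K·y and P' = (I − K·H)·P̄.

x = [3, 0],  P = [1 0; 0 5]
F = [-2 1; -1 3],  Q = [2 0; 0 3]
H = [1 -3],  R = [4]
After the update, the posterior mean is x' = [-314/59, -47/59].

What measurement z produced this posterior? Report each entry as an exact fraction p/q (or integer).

z = [-3]

x̄ = F·x = [-6, -3]
P̄ = F·P·Fᵀ + Q = [11 17; 17 49]
S = H·P̄·Hᵀ + R = [354]
K = P̄·Hᵀ·S⁻¹ = [-20/177; -65/177]
x' − x̄ = [40/59, 130/59] = K·y
y = (KᵀK)⁻¹·Kᵀ·(x' − x̄) = [-6]
z = y + H·x̄ = [-6] + [3] = [-3]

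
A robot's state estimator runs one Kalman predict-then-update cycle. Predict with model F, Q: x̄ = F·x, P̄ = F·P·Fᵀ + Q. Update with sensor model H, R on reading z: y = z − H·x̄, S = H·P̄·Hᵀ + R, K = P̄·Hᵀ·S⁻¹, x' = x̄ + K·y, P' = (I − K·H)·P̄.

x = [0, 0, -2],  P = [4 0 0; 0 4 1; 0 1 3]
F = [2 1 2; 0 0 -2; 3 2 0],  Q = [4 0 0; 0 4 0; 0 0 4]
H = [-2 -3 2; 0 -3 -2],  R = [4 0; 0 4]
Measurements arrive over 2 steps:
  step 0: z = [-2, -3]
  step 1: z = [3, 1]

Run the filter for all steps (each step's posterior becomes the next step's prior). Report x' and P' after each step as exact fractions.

step 0: x̄ = F·x = [-4, 4, 0]
step 0: P̄ = F·P·Fᵀ + Q = [40 -14 36; -14 16 -4; 36 -4 56]
step 0: y = z − H·x̄ = [2, 9]
step 0: S = H·P̄·Hᵀ + R = [124 -20; -20 324]
step 0: K = P̄·Hᵀ·S⁻¹ = [651/2486 -95/1243; -617/2486 -345/2486; 464/1243 -355/1243]
step 0: x' = x̄ + K·y = [-5176/1243, 5605/2486, -2267/1243]
step 0: P' = (I − K·H)·P̄ = [35803/1243 -12088/1243 18322/1243; -12088/1243 4350/1243 -6180/1243; 18322/1243 -6180/1243 9980/1243]
step 1: x̄ = F·x = [-2197/226, 4534/1243, -9923/1243]
step 1: P̄ = F·P·Fᵀ + Q = [24178/113 -9168/113 20374/113; -9168/113 44892/1243 -85212/1243; 20374/113 -85212/1243 199543/1243]
step 1: y = z − H·x̄ = [13010/1243, -5001/1243]
step 1: S = H·P̄·Hᵀ + R = [290460/1243 -102776/1243; -102776/1243 184628/1243]
step 1: K = P̄·Hᵀ·S⁻¹ = [1278868/2165333 -996693/2165333; -775203/2165333 -12273/2165333; 2351303/4330666 -2055899/4330666]
step 1: x' = x̄ + K·y = [-7308555/4330666, -166045/2165333, -1690423/4330666]
step 1: P' = (I − K·H)·P̄ = [121317358/2165333 -40627236/2165333 62934240/2165333; -40627236/2165333 14067396/2165333 -21076548/2165333; 62934240/2165333 -21076548/2165333 33670721/2165333]

step 0: x' = [-5176/1243, 5605/2486, -2267/1243], P' = [35803/1243 -12088/1243 18322/1243; -12088/1243 4350/1243 -6180/1243; 18322/1243 -6180/1243 9980/1243]
step 1: x' = [-7308555/4330666, -166045/2165333, -1690423/4330666], P' = [121317358/2165333 -40627236/2165333 62934240/2165333; -40627236/2165333 14067396/2165333 -21076548/2165333; 62934240/2165333 -21076548/2165333 33670721/2165333]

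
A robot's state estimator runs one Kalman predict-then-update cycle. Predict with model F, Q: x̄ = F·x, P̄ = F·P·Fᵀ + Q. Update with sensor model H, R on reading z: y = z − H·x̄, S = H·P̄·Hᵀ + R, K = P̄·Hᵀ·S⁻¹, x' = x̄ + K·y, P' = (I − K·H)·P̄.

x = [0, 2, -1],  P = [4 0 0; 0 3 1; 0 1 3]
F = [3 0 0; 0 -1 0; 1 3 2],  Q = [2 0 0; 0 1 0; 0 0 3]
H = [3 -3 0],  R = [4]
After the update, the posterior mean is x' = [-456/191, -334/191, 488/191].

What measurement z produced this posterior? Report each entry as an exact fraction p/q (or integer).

x̄ = F·x = [0, -2, 4]
P̄ = F·P·Fᵀ + Q = [38 0 12; 0 4 -11; 12 -11 58]
S = H·P̄·Hᵀ + R = [382]
K = P̄·Hᵀ·S⁻¹ = [57/191; -6/191; 69/382]
x' − x̄ = [-456/191, 48/191, -276/191] = K·y
y = (KᵀK)⁻¹·Kᵀ·(x' − x̄) = [-8]
z = y + H·x̄ = [-8] + [6] = [-2]

z = [-2]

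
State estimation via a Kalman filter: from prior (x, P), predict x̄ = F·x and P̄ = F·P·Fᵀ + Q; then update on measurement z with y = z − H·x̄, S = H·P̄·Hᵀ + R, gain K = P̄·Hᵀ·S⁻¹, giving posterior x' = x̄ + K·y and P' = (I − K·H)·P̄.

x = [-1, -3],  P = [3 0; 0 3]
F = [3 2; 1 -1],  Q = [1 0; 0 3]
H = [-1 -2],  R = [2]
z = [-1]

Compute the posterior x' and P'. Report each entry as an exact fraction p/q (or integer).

x' = [-89/15, 17/5]
P' = [742/45 -116/15; -116/15 41/10]

x̄ = F·x = [-9, 2]
P̄ = F·P·Fᵀ + Q = [40 3; 3 9]
y = z − H·x̄ = [-6]
S = H·P̄·Hᵀ + R = [90]
K = P̄·Hᵀ·S⁻¹ = [-23/45; -7/30]
x' = x̄ + K·y = [-89/15, 17/5]
P' = (I − K·H)·P̄ = [742/45 -116/15; -116/15 41/10]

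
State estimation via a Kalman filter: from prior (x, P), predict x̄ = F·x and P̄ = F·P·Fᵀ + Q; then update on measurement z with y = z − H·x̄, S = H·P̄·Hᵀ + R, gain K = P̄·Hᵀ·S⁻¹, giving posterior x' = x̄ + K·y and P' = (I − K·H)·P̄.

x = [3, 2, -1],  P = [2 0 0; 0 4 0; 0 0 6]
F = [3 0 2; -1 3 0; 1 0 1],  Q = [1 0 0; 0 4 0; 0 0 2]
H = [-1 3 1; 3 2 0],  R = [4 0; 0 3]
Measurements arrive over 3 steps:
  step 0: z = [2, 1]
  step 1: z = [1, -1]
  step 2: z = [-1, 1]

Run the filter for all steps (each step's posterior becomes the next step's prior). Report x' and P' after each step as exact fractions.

step 0: x' = [-41855/188417, 173095/188417, -194042/188417], P' = [94748/188417 -59436/188417 128156/188417; -59436/188417 105486/188417 -157758/188417; 128156/188417 -157758/188417 548014/188417]
step 1: x' = [-2079934966/3623768183, 1413243140/3623768183, -1702337283/3623768183], P' = [1786294070/3623768183 -1093812876/3623768183 2301290942/3623768183; -1093812876/3623768183 1914777834/3623768183 -2755844586/3623768183; 2301290942/3623768183 -2755844586/3623768183 9604818588/3623768183]
step 2: x' = [28035867326212/64577331669927, -3966662904192/21525777223309, 3599689715187/21525777223309], P' = [31746803413220/64577331669927 -6471984712534/21525777223309 13597070236738/21525777223309; -6471984712534/21525777223309 11348002636992/21525777223309 -16302617463582/21525777223309; 13597070236738/21525777223309 -16302617463582/21525777223309 56864318404476/21525777223309]

step 0: x̄ = F·x = [7, 3, 2]
step 0: P̄ = F·P·Fᵀ + Q = [43 -6 18; -6 42 -2; 18 -2 10]
step 0: y = z − H·x̄ = [-2, -26]
step 0: S = H·P̄·Hᵀ + R = [423 131; 131 486]
step 0: K = P̄·Hᵀ·S⁻¹ = [-36225/188417 55124/188417; 54534/188417 10888/188417; -13354/188417 22984/188417]
step 0: x' = x̄ + K·y = [-41855/188417, 173095/188417, -194042/188417]
step 0: P' = (I − K·H)·P̄ = [94748/188417 -59436/188417 128156/188417; -59436/188417 105486/188417 -157758/188417; 128156/188417 -157758/188417 548014/188417]
step 1: x̄ = F·x = [-513649/188417, 561140/188417, -235897/188417]
step 1: P̄ = F·P·Fᵀ + Q = [4771077/188417 -2022028/188417 2021052/188417; -2022028/188417 2154406/188417 -874486/188417; 2021052/188417 -874486/188417 1275908/188417]
step 1: y = z − H·x̄ = [-1772755/188417, 230250/188417]
step 1: S = H·P̄·Hᵀ + R = [29033455/188417 -11226807/188417; -11226807/188417 27858232/188417]
step 1: K = P̄·Hᵀ·S⁻¹ = [-691610439/3623768183 1057085486/3623768183; 1020575448/3623768183 182705680/3623768183; -241001528/3623768183 464061218/3623768183]
step 1: x' = x̄ + K·y = [-2079934966/3623768183, 1413243140/3623768183, -1702337283/3623768183]
step 1: P' = (I − K·H)·P̄ = [1786294070/3623768183 -1093812876/3623768183 2301290942/3623768183; -1093812876/3623768183 1914777834/3623768183 -2755844586/3623768183; 2301290942/3623768183 -2755844586/3623768183 9604818588/3623768183]
step 2: x̄ = F·x = [-9644479464/3623768183, 902809198/517681169, -540324607/517681169]
step 2: P̄ = F·P·Fᵀ + Q = [85735180469/3623768183 -5191549642/517681169 5153567728/517681169; -5191549642/517681169 5725320652/517681169 -2233793914/517681169; 5153567728/517681169 -2233793914/517681169 3320175844/517681169]
step 2: y = z − H·x̄ = [-28444968556/3623768183, 19917877803/3623768183]
step 2: S = H·P̄·Hᵀ + R = [536242477569/3623768183 -194176198989/3623768183; -194176198989/3623768183 506706737098/3623768183]
step 2: K = P̄·Hᵀ·S⁻¹ = [-12300863778953/64577331669927 6267611329384/21525777223309; 6053343789982/21525777223309 1093350378794/21525777223309; -1410151055752/21525777223309 2728658594350/21525777223309]
step 2: x' = x̄ + K·y = [28035867326212/64577331669927, -3966662904192/21525777223309, 3599689715187/21525777223309]
step 2: P' = (I − K·H)·P̄ = [31746803413220/64577331669927 -6471984712534/21525777223309 13597070236738/21525777223309; -6471984712534/21525777223309 11348002636992/21525777223309 -16302617463582/21525777223309; 13597070236738/21525777223309 -16302617463582/21525777223309 56864318404476/21525777223309]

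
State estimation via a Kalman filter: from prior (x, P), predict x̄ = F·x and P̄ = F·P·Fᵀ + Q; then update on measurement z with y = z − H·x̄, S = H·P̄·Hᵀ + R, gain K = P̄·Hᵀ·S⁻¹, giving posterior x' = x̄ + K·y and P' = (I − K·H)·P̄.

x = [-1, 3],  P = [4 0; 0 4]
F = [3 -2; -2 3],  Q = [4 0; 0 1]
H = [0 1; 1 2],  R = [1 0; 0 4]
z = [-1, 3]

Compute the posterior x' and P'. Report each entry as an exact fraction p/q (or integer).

x̄ = F·x = [-9, 11]
P̄ = F·P·Fᵀ + Q = [56 -48; -48 53]
y = z − H·x̄ = [-12, -10]
S = H·P̄·Hᵀ + R = [54 58; 58 80]
K = P̄·Hᵀ·S⁻¹ = [-380/239 156/239; 219/239 29/478]
x' = x̄ + K·y = [849/239, -144/239]
P' = (I − K·H)·P̄ = [1384/239 -380/239; -380/239 219/239]

x' = [849/239, -144/239]
P' = [1384/239 -380/239; -380/239 219/239]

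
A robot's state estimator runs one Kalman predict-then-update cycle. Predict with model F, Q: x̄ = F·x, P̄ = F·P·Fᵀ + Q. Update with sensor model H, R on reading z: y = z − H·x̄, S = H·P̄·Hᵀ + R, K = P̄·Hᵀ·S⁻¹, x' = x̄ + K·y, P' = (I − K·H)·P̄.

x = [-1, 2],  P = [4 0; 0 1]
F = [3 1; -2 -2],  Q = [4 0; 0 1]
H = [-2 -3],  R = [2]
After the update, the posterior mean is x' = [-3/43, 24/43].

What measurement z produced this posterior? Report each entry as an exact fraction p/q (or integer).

x̄ = F·x = [-1, -2]
P̄ = F·P·Fᵀ + Q = [41 -26; -26 21]
S = H·P̄·Hᵀ + R = [43]
K = P̄·Hᵀ·S⁻¹ = [-4/43; -11/43]
x' − x̄ = [40/43, 110/43] = K·y
y = (KᵀK)⁻¹·Kᵀ·(x' − x̄) = [-10]
z = y + H·x̄ = [-10] + [8] = [-2]

z = [-2]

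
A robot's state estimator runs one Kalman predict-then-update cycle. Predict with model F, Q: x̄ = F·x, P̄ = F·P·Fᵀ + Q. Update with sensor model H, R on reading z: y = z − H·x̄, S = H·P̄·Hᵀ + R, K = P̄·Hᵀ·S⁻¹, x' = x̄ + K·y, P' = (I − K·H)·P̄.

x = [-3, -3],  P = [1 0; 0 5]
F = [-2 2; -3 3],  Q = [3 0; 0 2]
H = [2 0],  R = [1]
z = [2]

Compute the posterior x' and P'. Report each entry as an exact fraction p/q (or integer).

x̄ = F·x = [0, 0]
P̄ = F·P·Fᵀ + Q = [27 36; 36 56]
y = z − H·x̄ = [2]
S = H·P̄·Hᵀ + R = [109]
K = P̄·Hᵀ·S⁻¹ = [54/109; 72/109]
x' = x̄ + K·y = [108/109, 144/109]
P' = (I − K·H)·P̄ = [27/109 36/109; 36/109 920/109]

x' = [108/109, 144/109]
P' = [27/109 36/109; 36/109 920/109]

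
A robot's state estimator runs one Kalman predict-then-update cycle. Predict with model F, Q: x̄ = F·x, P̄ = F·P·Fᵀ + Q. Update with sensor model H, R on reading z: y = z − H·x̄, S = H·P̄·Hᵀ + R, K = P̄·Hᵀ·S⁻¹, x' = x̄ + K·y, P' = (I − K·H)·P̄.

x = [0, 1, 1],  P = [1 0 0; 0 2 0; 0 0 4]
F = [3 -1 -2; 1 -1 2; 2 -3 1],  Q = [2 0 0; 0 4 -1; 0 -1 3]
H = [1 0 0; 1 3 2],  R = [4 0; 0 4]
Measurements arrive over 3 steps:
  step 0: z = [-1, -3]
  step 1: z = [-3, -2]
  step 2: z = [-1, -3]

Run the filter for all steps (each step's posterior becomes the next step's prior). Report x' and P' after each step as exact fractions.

step 0: x' = [-9947/8011, 3787/8011, -25497/16022], P' = [28156/8011 -11396/8011 3032/8011; -11396/8011 23202/8011 -26157/8011; 3032/8011 -26157/8011 82469/16022]
step 1: x' = [-411690593/151268105, 13070014/151268105, 58295583/302536210], P' = [554118084/151268105 -175840452/151268105 -11935392/151268105; -175840452/151268105 333142346/151268105 -357801319/151268105; -11935392/151268105 -357801319/151268105 1223702717/302536210]
step 2: x' = [-3455450802329/2333637982497, -893185922543/2333637982497, -317868999693/1555758654998], P' = [8559440114164/2333637982497 -2730090726332/2333637982497 -51552285004/777879327499; -2730090726332/2333637982497 5144406388990/2333637982497 -1839293477339/777879327499; -51552285004/777879327499 -1839293477339/777879327499 6275903691989/1555758654998]

step 0: x̄ = F·x = [-3, 1, -2]
step 0: P̄ = F·P·Fᵀ + Q = [29 -11 4; -11 23 15; 4 15 29]
step 0: y = z − H·x̄ = [2, 1]
step 0: S = H·P̄·Hᵀ + R = [33 4; 4 486]
step 0: K = P̄·Hᵀ·S⁻¹ = [7039/8011 8/8011; -2849/8011 1474/8011; 758/8011 3515/16022]
step 0: x' = x̄ + K·y = [-9947/8011, 3787/8011, -25497/16022]
step 0: P' = (I − K·H)·P̄ = [28156/8011 -11396/8011 3032/8011; -11396/8011 23202/8011 -26157/8011; 3032/8011 -26157/8011 82469/16022]
step 1: x̄ = F·x = [-8131/8011, -39231/8011, -88007/16022]
step 1: P̄ = F·P·Fᵀ + Q = [384930/8011 444/8011 147612/8011; 444/8011 387888/8011 455615/8011; 147612/8011 455615/8011 1385063/16022]
step 1: y = z − H·x̄ = [-15902/8011, 197809/8011]
step 1: S = H·P̄·Hᵀ + R = [416974/8011 681486/8011; 681486/8011 12738584/8011]
step 1: K = P̄·Hᵀ·S⁻¹ = [138529521/151268105 681486/151268105; -43960113/151268105 26995987/151268105; -2983848/151268105 34590842/151268105]
step 1: x' = x̄ + K·y = [-411690593/151268105, 13070014/151268105, 58295583/302536210]
step 1: P' = (I − K·H)·P̄ = [554118084/151268105 -175840452/151268105 -11935392/151268105; -175840452/151268105 333142346/151268105 -357801319/151268105; -11935392/151268105 -357801319/151268105 1223702717/302536210]
step 2: x̄ = F·x = [-1306437376/151268105, -366465024/151268105, -1666886873/302536210]
step 2: P̄ = F·P·Fᵀ + Q = [7837208886/151268105 203711404/151268105 3257606594/151268105; 203711404/151268105 5674882896/151268105 6504232351/151268105; 3257606594/151268105 6504232351/151268105 20979121787/302536210]
step 2: y = z − H·x̄ = [1155169271/151268105, 3618915006/151268105]
step 2: S = H·P̄·Hᵀ + R = [8442281306/151268105 14963556286/151268105; 14963556286/151268105 193777953956/151268105]
step 2: K = P̄·Hᵀ·S⁻¹ = [2139860028541/2333637982497 14963556286/2333637982497; -682522681583/2333637982497 416841894151/2333637982497; -12888071251/777879327499 176617743742/777879327499]
step 2: x' = x̄ + K·y = [-3455450802329/2333637982497, -893185922543/2333637982497, -317868999693/1555758654998]
step 2: P' = (I − K·H)·P̄ = [8559440114164/2333637982497 -2730090726332/2333637982497 -51552285004/777879327499; -2730090726332/2333637982497 5144406388990/2333637982497 -1839293477339/777879327499; -51552285004/777879327499 -1839293477339/777879327499 6275903691989/1555758654998]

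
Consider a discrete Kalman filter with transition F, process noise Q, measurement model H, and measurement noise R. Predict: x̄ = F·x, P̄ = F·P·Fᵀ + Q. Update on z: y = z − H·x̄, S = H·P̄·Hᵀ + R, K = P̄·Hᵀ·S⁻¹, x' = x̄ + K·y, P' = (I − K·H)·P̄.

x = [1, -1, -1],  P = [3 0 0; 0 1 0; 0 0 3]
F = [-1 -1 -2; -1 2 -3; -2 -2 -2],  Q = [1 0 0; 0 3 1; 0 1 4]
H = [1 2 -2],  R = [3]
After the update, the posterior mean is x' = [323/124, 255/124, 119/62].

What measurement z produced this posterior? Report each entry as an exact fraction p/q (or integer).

x̄ = F·x = [2, 0, 2]
P̄ = F·P·Fᵀ + Q = [17 19 20; 19 37 21; 20 21 32]
S = H·P̄·Hᵀ + R = [124]
K = P̄·Hᵀ·S⁻¹ = [15/124; 51/124; -1/62]
x' − x̄ = [75/124, 255/124, -5/62] = K·y
y = (KᵀK)⁻¹·Kᵀ·(x' − x̄) = [5]
z = y + H·x̄ = [5] + [-2] = [3]

z = [3]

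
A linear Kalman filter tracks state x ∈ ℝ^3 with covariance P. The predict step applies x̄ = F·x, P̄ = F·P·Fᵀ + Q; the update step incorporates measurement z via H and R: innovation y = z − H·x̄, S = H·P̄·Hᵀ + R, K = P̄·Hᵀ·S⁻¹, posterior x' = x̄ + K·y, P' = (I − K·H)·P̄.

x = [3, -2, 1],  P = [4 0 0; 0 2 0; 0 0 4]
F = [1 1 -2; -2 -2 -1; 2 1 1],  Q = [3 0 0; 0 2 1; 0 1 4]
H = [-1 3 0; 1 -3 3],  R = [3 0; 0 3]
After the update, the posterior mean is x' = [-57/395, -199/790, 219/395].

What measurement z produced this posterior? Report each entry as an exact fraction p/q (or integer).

z = [-1, 2]

x̄ = F·x = [-1, -3, 5]
P̄ = F·P·Fᵀ + Q = [25 -4 2; -4 30 -23; 2 -23 26]
S = H·P̄·Hᵀ + R = [322 -532; -532 982]
K = P̄·Hᵀ·S⁻¹ = [-2243/5530 -139/790; 466/2765 -59/790; 1591/5530 243/790]
x' − x̄ = [338/395, 2171/790, -1756/395] = K·y
y = (KᵀK)⁻¹·Kᵀ·(x' − x̄) = [7, -21]
z = y + H·x̄ = [7, -21] + [-8, 23] = [-1, 2]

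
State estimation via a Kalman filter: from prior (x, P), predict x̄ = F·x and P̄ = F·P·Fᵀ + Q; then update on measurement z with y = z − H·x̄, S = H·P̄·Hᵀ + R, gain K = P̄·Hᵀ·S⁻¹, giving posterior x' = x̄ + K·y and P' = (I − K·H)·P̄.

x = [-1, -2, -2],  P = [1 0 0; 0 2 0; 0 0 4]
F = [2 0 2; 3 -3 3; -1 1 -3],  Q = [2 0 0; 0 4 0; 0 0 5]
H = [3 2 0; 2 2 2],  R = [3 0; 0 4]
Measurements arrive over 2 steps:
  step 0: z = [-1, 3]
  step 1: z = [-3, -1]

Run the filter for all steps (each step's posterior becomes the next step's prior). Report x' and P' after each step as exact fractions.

step 0: x' = [-657/256, 425/128, 4717/6656], P' = [503/192 -117/32 115/128; -117/32 93/16 -123/64; 115/128 -123/64 6137/3328]
step 1: x' = [20741587/49941155, -399165471/199764620, 36205384/49941155], P' = [70608386/49941155 -95249877/49941155 19807232/49941155; -95249877/49941155 163366224/49941155 -117513183/99882310; 19807232/49941155 -117513183/99882310 79495214/49941155]

step 0: x̄ = F·x = [-6, -3, 5]
step 0: P̄ = F·P·Fᵀ + Q = [22 30 -26; 30 67 -45; -26 -45 44]
step 0: y = z − H·x̄ = [23, 11]
step 0: S = H·P̄·Hᵀ + R = [829 364; 364 208]
step 0: K = P̄·Hᵀ·S⁻¹ = [35/192 -53/768; 7/32 15/128; -49/128 2731/6656]
step 0: x' = x̄ + K·y = [-657/256, 425/128, 4717/6656]
step 0: P' = (I − K·H)·P̄ = [503/192 -117/32 115/128; -117/32 93/16 -123/64; 115/128 -123/64 6137/3328]
step 1: x̄ = F·x = [-12365/3328, -103395/6656, 25031/6656]
step 1: P̄ = F·P·Fᵀ + Q = [67499/2496 118199/1664 -172961/4992; 118199/1664 709081/3328 -325061/3328; -172961/4992 -325061/3328 541763/9984]
step 1: y = z − H·x̄ = [65253/1664, 49883/1664]
step 1: S = H·P̄·Hᵀ + R = [405817/208 234263/208; 234263/208 431291/624]
step 1: K = P̄·Hᵀ·S⁻¹ = [7108468/49941155 -4834259/99882310; 13660939/49941155 18719511/199764620; -19363829/49941155 81091709/199764620]
step 1: x' = x̄ + K·y = [20741587/49941155, -399165471/199764620, 36205384/49941155]
step 1: P' = (I − K·H)·P̄ = [70608386/49941155 -95249877/49941155 19807232/49941155; -95249877/49941155 163366224/49941155 -117513183/99882310; 19807232/49941155 -117513183/99882310 79495214/49941155]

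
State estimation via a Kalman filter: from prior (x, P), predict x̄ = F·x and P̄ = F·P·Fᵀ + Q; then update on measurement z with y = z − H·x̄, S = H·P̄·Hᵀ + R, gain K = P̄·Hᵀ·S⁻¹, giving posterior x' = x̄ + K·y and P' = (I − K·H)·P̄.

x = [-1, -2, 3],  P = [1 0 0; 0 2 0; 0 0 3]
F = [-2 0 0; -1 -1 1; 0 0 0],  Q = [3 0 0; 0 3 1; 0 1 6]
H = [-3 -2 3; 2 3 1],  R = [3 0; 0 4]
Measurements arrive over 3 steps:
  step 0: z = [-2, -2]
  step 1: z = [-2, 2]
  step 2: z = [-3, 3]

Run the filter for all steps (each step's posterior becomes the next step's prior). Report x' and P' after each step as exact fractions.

step 0: x̄ = F·x = [2, 6, 0]
step 0: P̄ = F·P·Fᵀ + Q = [7 2 0; 2 9 1; 0 1 6]
step 0: y = z − H·x̄ = [16, -24]
step 0: S = H·P̄·Hᵀ + R = [168 -97; -97 149]
step 0: K = P̄·Hᵀ·S⁻¹ = [-105/919 55/919; -25/15623 3339/15623; 3257/15623 3064/15623]
step 0: x' = x̄ + K·y = [-1162/919, 13202/15623, -21424/15623]
step 0: P' = (I − K·H)·P̄ = [2708/919 -2127/919 1185/919; -2127/919 33234/15623 -14028/15623; 1185/919 -14028/15623 14050/15623]
step 1: x̄ = F·x = [2324/919, -14872/15623, 0]
step 1: P̄ = F·P·Fᵀ + Q = [13589/919 -1208/919 0; -1208/919 55637/15623 1; 0 1 6]
step 1: y = z − H·x̄ = [57534/15623, -3154/15623]
step 1: S = H·P̄·Hᵀ + R = [2758268/15623 -1062357/15623; -1062357/15623 1428321/15623]
step 1: K = P̄·Hᵀ·S⁻¹ = [-10792449/59977591 26361035/179932773; 3121213/59977591 8261723/59977591; 10804783/59977591 13940708/59977591]
step 1: x' = x̄ + K·y = [330464252/179932773, -47268024/59977591, 36975830/59977591]
step 1: P' = (I − K·H)·P̄ = [633835690/179932773 -160335053/59977591 93596079/59977591; -160335053/59977591 139344774/59977591 -64317324/59977591; 93596079/59977591 -64317324/59977591 61522646/59977591]
step 2: x̄ = F·x = [-660928504/179932773, -77732690/179932773, 0]
step 2: P̄ = F·P·Fᵀ + Q = [3075141079/179932773 -255915412/179932773 0; -255915412/179932773 638553421/179932773 1; 0 1 6]
step 2: y = z − H·x̄ = [-2678049211/179932773, 2094853397/179932773]
step 2: S = H·P̄·Hᵀ + R = [35256473236/179932773 -14456947319/179932773; -14456947319/179932773 17855484529/179932773]
step 2: K = P̄·Hᵀ·S⁻¹ = [-432219072483/2337084454471 354561796265/2337084454471; 130270025785/2337084454471 312771850923/2337084454471; 31984636795/179775727267 42201493556/179775727267]
step 2: x' = x̄ + K·y = [1976367013358/2337084454471, 692890856622/2337084454471, 15280767119/179775727267]
step 2: P' = (I − K·H)·P̄ = [8404483241800/2337084454471 -6371722763961/2337084454471 286496076411/179775727267; -6371722763961/2337084454471 5518905182670/2337084454471 -197090970492/179775727267; 286496076411/179775727267 -197090970492/179775727267 187086732878/179775727267]

step 0: x' = [-1162/919, 13202/15623, -21424/15623], P' = [2708/919 -2127/919 1185/919; -2127/919 33234/15623 -14028/15623; 1185/919 -14028/15623 14050/15623]
step 1: x' = [330464252/179932773, -47268024/59977591, 36975830/59977591], P' = [633835690/179932773 -160335053/59977591 93596079/59977591; -160335053/59977591 139344774/59977591 -64317324/59977591; 93596079/59977591 -64317324/59977591 61522646/59977591]
step 2: x' = [1976367013358/2337084454471, 692890856622/2337084454471, 15280767119/179775727267], P' = [8404483241800/2337084454471 -6371722763961/2337084454471 286496076411/179775727267; -6371722763961/2337084454471 5518905182670/2337084454471 -197090970492/179775727267; 286496076411/179775727267 -197090970492/179775727267 187086732878/179775727267]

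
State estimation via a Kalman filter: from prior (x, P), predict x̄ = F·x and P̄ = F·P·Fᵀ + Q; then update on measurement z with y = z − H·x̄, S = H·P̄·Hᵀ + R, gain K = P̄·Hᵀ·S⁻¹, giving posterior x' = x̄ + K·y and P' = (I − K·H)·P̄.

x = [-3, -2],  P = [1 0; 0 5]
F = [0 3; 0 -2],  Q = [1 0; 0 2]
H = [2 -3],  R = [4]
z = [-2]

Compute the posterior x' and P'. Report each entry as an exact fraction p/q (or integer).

x̄ = F·x = [-6, 4]
P̄ = F·P·Fᵀ + Q = [46 -30; -30 22]
y = z − H·x̄ = [22]
S = H·P̄·Hᵀ + R = [746]
K = P̄·Hᵀ·S⁻¹ = [91/373; -63/373]
x' = x̄ + K·y = [-236/373, 106/373]
P' = (I − K·H)·P̄ = [596/373 276/373; 276/373 268/373]

x' = [-236/373, 106/373]
P' = [596/373 276/373; 276/373 268/373]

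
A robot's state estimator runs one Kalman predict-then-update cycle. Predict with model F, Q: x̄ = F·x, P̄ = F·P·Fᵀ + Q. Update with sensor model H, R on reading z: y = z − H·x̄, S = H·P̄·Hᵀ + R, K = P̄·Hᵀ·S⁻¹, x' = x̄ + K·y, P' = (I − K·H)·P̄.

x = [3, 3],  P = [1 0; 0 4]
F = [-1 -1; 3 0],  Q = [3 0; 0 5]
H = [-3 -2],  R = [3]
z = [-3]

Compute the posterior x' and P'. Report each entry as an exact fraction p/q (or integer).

x̄ = F·x = [-6, 9]
P̄ = F·P·Fᵀ + Q = [8 -3; -3 14]
y = z − H·x̄ = [-3]
S = H·P̄·Hᵀ + R = [95]
K = P̄·Hᵀ·S⁻¹ = [-18/95; -1/5]
x' = x̄ + K·y = [-516/95, 48/5]
P' = (I − K·H)·P̄ = [436/95 -33/5; -33/5 51/5]

x' = [-516/95, 48/5]
P' = [436/95 -33/5; -33/5 51/5]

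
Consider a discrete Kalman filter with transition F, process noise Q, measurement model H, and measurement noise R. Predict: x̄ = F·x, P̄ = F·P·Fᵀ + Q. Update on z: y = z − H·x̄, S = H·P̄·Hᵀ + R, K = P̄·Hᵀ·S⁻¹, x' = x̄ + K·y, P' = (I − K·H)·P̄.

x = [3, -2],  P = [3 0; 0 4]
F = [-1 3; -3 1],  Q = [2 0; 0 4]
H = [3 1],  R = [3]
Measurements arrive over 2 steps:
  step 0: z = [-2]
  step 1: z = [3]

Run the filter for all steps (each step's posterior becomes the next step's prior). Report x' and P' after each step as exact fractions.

step 0: x' = [387/533, -2335/533], P' = [1117/533 -2919/533; -2919/533 9051/533]
step 1: x' = [428286/1308917, 2560080/1308917], P' = [972176/1308917 -1827042/1308917; -1827042/1308917 6134622/1308917]

step 0: x̄ = F·x = [-9, -11]
step 0: P̄ = F·P·Fᵀ + Q = [41 21; 21 35]
step 0: y = z − H·x̄ = [36]
step 0: S = H·P̄·Hᵀ + R = [533]
step 0: K = P̄·Hᵀ·S⁻¹ = [144/533; 98/533]
step 0: x' = x̄ + K·y = [387/533, -2335/533]
step 0: P' = (I − K·H)·P̄ = [1117/533 -2919/533; -2919/533 9051/533]
step 1: x̄ = F·x = [-7392/533, -3496/533]
step 1: P̄ = F·P·Fᵀ + Q = [101156/533 59694/533; 59694/533 38750/533]
step 1: y = z − H·x̄ = [27271/533]
step 1: S = H·P̄·Hᵀ + R = [1308917/533]
step 1: K = P̄·Hᵀ·S⁻¹ = [363162/1308917; 217832/1308917]
step 1: x' = x̄ + K·y = [428286/1308917, 2560080/1308917]
step 1: P' = (I − K·H)·P̄ = [972176/1308917 -1827042/1308917; -1827042/1308917 6134622/1308917]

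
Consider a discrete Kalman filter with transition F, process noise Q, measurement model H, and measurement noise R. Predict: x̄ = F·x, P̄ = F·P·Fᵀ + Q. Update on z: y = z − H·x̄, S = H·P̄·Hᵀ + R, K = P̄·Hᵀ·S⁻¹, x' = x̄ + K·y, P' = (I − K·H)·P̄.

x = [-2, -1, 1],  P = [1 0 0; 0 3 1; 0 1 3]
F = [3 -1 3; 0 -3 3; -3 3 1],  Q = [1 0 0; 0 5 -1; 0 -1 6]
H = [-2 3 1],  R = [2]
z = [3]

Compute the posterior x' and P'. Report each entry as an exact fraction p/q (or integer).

x' = [-461/196, -125/98, 33/14]
P' = [6655/196 2259/98 -17/14; 2259/98 1048/49 -122/7; -17/14 -122/7 50]

x̄ = F·x = [-2, 6, 4]
P̄ = F·P·Fᵀ + Q = [34 24 -1; 24 41 -13; -1 -13 51]
y = z − H·x̄ = [-23]
S = H·P̄·Hᵀ + R = [196]
K = P̄·Hᵀ·S⁻¹ = [3/196; 31/98; 1/14]
x' = x̄ + K·y = [-461/196, -125/98, 33/14]
P' = (I − K·H)·P̄ = [6655/196 2259/98 -17/14; 2259/98 1048/49 -122/7; -17/14 -122/7 50]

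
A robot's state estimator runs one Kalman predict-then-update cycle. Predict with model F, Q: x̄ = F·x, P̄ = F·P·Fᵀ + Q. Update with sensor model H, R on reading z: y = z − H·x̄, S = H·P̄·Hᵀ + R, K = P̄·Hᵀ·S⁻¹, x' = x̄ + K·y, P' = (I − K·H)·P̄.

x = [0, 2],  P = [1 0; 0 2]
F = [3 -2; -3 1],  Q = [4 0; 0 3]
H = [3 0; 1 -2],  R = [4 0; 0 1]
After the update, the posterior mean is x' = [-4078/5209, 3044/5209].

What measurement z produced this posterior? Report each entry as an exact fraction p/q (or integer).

z = [-2, -2]

x̄ = F·x = [-4, 2]
P̄ = F·P·Fᵀ + Q = [21 -13; -13 14]
S = H·P̄·Hᵀ + R = [193 141; 141 130]
K = P̄·Hᵀ·S⁻¹ = [1563/5209 188/5209; 711/5209 -2414/5209]
x' − x̄ = [16758/5209, -7374/5209] = K·y
y = (KᵀK)⁻¹·Kᵀ·(x' − x̄) = [10, 6]
z = y + H·x̄ = [10, 6] + [-12, -8] = [-2, -2]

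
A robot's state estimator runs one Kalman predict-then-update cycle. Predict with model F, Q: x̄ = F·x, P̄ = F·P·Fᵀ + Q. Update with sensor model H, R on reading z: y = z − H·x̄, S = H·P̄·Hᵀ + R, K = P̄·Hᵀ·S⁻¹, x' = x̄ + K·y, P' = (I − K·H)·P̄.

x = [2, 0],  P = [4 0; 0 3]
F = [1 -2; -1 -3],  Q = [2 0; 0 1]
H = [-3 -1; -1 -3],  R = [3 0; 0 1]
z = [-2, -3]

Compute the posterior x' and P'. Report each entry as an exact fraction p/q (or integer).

x' = [13146/25771, 20540/25771]
P' = [10694/25771 -4518/25771; -4518/25771 4656/25771]

x̄ = F·x = [2, -2]
P̄ = F·P·Fᵀ + Q = [18 14; 14 32]
y = z − H·x̄ = [2, -7]
S = H·P̄·Hᵀ + R = [281 290; 290 391]
K = P̄·Hᵀ·S⁻¹ = [-9188/25771 2860/25771; 2966/25771 -9450/25771]
x' = x̄ + K·y = [13146/25771, 20540/25771]
P' = (I − K·H)·P̄ = [10694/25771 -4518/25771; -4518/25771 4656/25771]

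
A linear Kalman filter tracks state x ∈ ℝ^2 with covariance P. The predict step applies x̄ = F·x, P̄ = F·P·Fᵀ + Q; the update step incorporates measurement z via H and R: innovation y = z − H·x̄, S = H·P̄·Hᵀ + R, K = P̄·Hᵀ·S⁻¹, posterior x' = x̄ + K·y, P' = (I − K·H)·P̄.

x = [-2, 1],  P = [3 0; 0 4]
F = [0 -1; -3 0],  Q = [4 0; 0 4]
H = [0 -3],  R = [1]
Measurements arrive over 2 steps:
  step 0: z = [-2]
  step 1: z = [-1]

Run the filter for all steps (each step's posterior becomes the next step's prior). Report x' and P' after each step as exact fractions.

step 0: x̄ = F·x = [-1, 6]
step 0: P̄ = F·P·Fᵀ + Q = [8 0; 0 31]
step 0: y = z − H·x̄ = [16]
step 0: S = H·P̄·Hᵀ + R = [280]
step 0: K = P̄·Hᵀ·S⁻¹ = [0; -93/280]
step 0: x' = x̄ + K·y = [-1, 24/35]
step 0: P' = (I − K·H)·P̄ = [8 0; 0 31/280]
step 1: x̄ = F·x = [-24/35, 3]
step 1: P̄ = F·P·Fᵀ + Q = [1151/280 0; 0 76]
step 1: y = z − H·x̄ = [8]
step 1: S = H·P̄·Hᵀ + R = [685]
step 1: K = P̄·Hᵀ·S⁻¹ = [0; -228/685]
step 1: x' = x̄ + K·y = [-24/35, 231/685]
step 1: P' = (I − K·H)·P̄ = [1151/280 0; 0 76/685]

step 0: x' = [-1, 24/35], P' = [8 0; 0 31/280]
step 1: x' = [-24/35, 231/685], P' = [1151/280 0; 0 76/685]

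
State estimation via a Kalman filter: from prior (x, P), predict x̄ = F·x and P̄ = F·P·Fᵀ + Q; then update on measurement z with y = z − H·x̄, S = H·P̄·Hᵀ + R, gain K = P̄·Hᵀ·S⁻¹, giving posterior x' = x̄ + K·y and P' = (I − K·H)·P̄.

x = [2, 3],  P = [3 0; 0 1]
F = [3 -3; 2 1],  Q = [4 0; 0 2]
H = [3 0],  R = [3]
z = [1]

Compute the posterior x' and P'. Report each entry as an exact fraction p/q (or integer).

x' = [37/121, 997/121]
P' = [40/121 15/121; 15/121 1140/121]

x̄ = F·x = [-3, 7]
P̄ = F·P·Fᵀ + Q = [40 15; 15 15]
y = z − H·x̄ = [10]
S = H·P̄·Hᵀ + R = [363]
K = P̄·Hᵀ·S⁻¹ = [40/121; 15/121]
x' = x̄ + K·y = [37/121, 997/121]
P' = (I − K·H)·P̄ = [40/121 15/121; 15/121 1140/121]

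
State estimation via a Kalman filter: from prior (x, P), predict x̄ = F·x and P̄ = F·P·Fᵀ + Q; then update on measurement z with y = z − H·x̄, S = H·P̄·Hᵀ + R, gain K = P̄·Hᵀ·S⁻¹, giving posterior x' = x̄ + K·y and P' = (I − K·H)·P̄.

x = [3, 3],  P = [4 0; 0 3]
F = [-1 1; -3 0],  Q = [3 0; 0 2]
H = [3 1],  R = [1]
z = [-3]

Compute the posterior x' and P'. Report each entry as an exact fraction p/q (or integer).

x' = [84/67, -455/67]
P' = [82/67 -232/67; -232/67 2162/201]

x̄ = F·x = [0, -9]
P̄ = F·P·Fᵀ + Q = [10 12; 12 38]
y = z − H·x̄ = [6]
S = H·P̄·Hᵀ + R = [201]
K = P̄·Hᵀ·S⁻¹ = [14/67; 74/201]
x' = x̄ + K·y = [84/67, -455/67]
P' = (I − K·H)·P̄ = [82/67 -232/67; -232/67 2162/201]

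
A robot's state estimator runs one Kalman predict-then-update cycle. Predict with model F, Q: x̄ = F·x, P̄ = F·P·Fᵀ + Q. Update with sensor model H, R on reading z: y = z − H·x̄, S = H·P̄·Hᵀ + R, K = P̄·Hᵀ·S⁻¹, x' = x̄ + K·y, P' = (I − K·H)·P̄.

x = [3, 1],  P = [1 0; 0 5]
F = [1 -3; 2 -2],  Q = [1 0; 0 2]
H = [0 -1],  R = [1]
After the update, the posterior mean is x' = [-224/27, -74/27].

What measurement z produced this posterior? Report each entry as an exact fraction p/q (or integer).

x̄ = F·x = [0, 4]
P̄ = F·P·Fᵀ + Q = [47 32; 32 26]
S = H·P̄·Hᵀ + R = [27]
K = P̄·Hᵀ·S⁻¹ = [-32/27; -26/27]
x' − x̄ = [-224/27, -182/27] = K·y
y = (KᵀK)⁻¹·Kᵀ·(x' − x̄) = [7]
z = y + H·x̄ = [7] + [-4] = [3]

z = [3]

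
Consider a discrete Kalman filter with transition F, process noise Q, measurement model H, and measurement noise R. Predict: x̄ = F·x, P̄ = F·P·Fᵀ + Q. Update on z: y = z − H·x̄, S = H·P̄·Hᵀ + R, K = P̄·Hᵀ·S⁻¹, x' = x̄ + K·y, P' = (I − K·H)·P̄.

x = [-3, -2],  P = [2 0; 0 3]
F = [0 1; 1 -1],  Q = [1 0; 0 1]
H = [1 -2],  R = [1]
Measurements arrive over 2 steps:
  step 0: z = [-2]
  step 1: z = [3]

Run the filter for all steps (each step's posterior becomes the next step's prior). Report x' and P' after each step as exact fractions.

step 0: x' = [-102/41, -11/41], P' = [64/41 27/41; 27/41 21/41]
step 1: x' = [-157/367, -653/367], P' = [494/367 222/367; 222/367 180/367]

step 0: x̄ = F·x = [-2, -1]
step 0: P̄ = F·P·Fᵀ + Q = [4 -3; -3 6]
step 0: y = z − H·x̄ = [-2]
step 0: S = H·P̄·Hᵀ + R = [41]
step 0: K = P̄·Hᵀ·S⁻¹ = [10/41; -15/41]
step 0: x' = x̄ + K·y = [-102/41, -11/41]
step 0: P' = (I − K·H)·P̄ = [64/41 27/41; 27/41 21/41]
step 1: x̄ = F·x = [-11/41, -91/41]
step 1: P̄ = F·P·Fᵀ + Q = [62/41 6/41; 6/41 72/41]
step 1: y = z − H·x̄ = [-48/41]
step 1: S = H·P̄·Hᵀ + R = [367/41]
step 1: K = P̄·Hᵀ·S⁻¹ = [50/367; -138/367]
step 1: x' = x̄ + K·y = [-157/367, -653/367]
step 1: P' = (I − K·H)·P̄ = [494/367 222/367; 222/367 180/367]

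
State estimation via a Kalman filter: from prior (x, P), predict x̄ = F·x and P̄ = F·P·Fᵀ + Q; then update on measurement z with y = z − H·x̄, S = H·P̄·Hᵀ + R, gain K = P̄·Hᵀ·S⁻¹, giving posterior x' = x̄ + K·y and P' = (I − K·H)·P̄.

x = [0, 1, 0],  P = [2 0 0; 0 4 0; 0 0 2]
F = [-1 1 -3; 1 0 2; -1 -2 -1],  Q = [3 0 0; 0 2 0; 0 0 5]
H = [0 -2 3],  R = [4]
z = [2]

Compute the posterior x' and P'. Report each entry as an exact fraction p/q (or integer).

x' = [573/349, -336/349, -2/349]
P' = [8639/349 -3710/349 -2436/349; -3710/349 2424/349 1560/349; -2436/349 1560/349 1156/349]

x̄ = F·x = [1, 0, -2]
P̄ = F·P·Fᵀ + Q = [27 -14 0; -14 12 -6; 0 -6 25]
y = z − H·x̄ = [8]
S = H·P̄·Hᵀ + R = [349]
K = P̄·Hᵀ·S⁻¹ = [28/349; -42/349; 87/349]
x' = x̄ + K·y = [573/349, -336/349, -2/349]
P' = (I − K·H)·P̄ = [8639/349 -3710/349 -2436/349; -3710/349 2424/349 1560/349; -2436/349 1560/349 1156/349]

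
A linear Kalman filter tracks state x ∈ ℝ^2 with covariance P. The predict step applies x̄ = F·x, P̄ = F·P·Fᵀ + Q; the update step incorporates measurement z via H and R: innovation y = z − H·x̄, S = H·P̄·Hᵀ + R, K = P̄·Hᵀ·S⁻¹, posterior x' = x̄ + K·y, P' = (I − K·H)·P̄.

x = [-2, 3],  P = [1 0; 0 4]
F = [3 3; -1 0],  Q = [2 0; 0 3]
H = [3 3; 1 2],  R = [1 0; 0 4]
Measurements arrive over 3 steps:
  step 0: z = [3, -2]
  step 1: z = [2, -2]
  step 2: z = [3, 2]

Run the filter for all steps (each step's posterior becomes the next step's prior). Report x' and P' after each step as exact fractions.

step 0: x̄ = F·x = [3, 2]
step 0: P̄ = F·P·Fᵀ + Q = [47 -3; -3 4]
step 0: y = z − H·x̄ = [-12, -9]
step 0: S = H·P̄·Hᵀ + R = [406 138; 138 55]
step 0: K = P̄·Hᵀ·S⁻¹ = [801/1643 -785/1643; -525/3286 808/1643]
step 0: x' = x̄ + K·y = [2382/1643, -836/1643]
step 0: P' = (I − K·H)·P̄ = [3674/1643 -3407/1643; -3407/1643 6639/3286]
step 1: x̄ = F·x = [4638/1643, -2382/1643]
step 1: P̄ = F·P·Fᵀ + Q = [9803/3286 -801/1643; -801/1643 8603/1643]
step 1: y = z − H·x̄ = [-3482/1643, -3160/1643]
step 1: S = H·P̄·Hᵀ + R = [217531/3286 118227/3286; 118227/3286 85363/3286]
step 1: K = P̄·Hᵀ·S⁻¹ = [200853/698642 -224171/698642; 35601/1397284 487751/1397284]
step 1: x' = x̄ + K·y = [988835/349321, -1519655/698642]
step 1: P' = (I − K·H)·P̄ = [515293/349321 -963635/698642; -963635/698642 1939137/1397284]
step 2: x̄ = F·x = [1374045/698642, -988835/349321]
step 2: P̄ = F·P·Fᵀ + Q = [4106489/1397284 -200853/698642; -200853/698642 1563256/349321]
step 2: y = z − H·x̄ = [3906801/698642, 3978579/698642]
step 2: S = H·P̄·Hᵀ + R = [87402193/1397284 46222257/1397284; 46222257/1397284 33100897/1397284]
step 2: K = P̄·Hᵀ·S⁻¹ = [77013423/270737354 -80525549/270737354; 15431091/541474708 176458517/541474708]
step 2: x' = x̄ + K·y = [504556221/270737354, -441596603/541474708]
step 2: P' = (I − K·H)·P̄ = [186722239/135368677 -347773337/270737354; -347773337/270737354 700690371/541474708]

step 0: x' = [2382/1643, -836/1643], P' = [3674/1643 -3407/1643; -3407/1643 6639/3286]
step 1: x' = [988835/349321, -1519655/698642], P' = [515293/349321 -963635/698642; -963635/698642 1939137/1397284]
step 2: x' = [504556221/270737354, -441596603/541474708], P' = [186722239/135368677 -347773337/270737354; -347773337/270737354 700690371/541474708]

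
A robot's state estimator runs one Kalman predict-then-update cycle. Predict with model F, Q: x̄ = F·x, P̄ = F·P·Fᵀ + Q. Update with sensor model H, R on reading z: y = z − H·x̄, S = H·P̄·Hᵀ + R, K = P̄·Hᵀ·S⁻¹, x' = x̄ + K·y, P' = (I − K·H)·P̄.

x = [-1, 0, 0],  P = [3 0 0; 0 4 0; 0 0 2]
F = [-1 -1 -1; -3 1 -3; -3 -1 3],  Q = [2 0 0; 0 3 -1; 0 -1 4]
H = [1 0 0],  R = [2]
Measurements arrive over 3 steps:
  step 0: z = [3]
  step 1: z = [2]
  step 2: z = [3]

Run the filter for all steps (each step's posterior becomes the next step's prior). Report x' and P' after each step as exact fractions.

step 0: x̄ = F·x = [1, 3, 3]
step 0: P̄ = F·P·Fᵀ + Q = [11 11 7; 11 52 4; 7 4 53]
step 0: y = z − H·x̄ = [2]
step 0: S = H·P̄·Hᵀ + R = [13]
step 0: K = P̄·Hᵀ·S⁻¹ = [11/13; 11/13; 7/13]
step 0: x' = x̄ + K·y = [35/13, 61/13, 53/13]
step 0: P' = (I − K·H)·P̄ = [22/13 22/13 14/13; 22/13 555/13 -25/13; 14/13 -25/13 640/13]
step 1: x̄ = F·x = [-149/13, -203/13, -7/13]
step 1: P̄ = F·P·Fᵀ + Q = [1265/13 1509/13 -1161/13; 1509/13 6822/13 -6280/13; -1161/13 -6280/13 6595/13]
step 1: y = z − H·x̄ = [175/13]
step 1: S = H·P̄·Hᵀ + R = [1291/13]
step 1: K = P̄·Hᵀ·S⁻¹ = [1265/1291; 1509/1291; -1161/1291]
step 1: x' = x̄ + K·y = [2232/1291, 154/1291, -16324/1291]
step 1: P' = (I − K·H)·P̄ = [2530/1291 3018/1291 -2322/1291; 3018/1291 502317/1291 -488887/1291; -2322/1291 -488887/1291 551248/1291]
step 2: x̄ = F·x = [13938/1291, 42430/1291, -55822/1291]
step 2: P̄ = F·P·Fᵀ + Q = [82295/1291 173347/1291 -153991/1291; 173347/1291 8363610/1291 -8375392/1291; -153991/1291 -8375392/1291 8484709/1291]
step 2: y = z − H·x̄ = [-10065/1291]
step 2: S = H·P̄·Hᵀ + R = [84877/1291]
step 2: K = P̄·Hᵀ·S⁻¹ = [82295/84877; 173347/84877; -153991/84877]
step 2: x' = x̄ + K·y = [274761/84877, 1438105/84877, -2469469/84877]
step 2: P' = (I − K·H)·P̄ = [164590/84877 346694/84877 -307982/84877; 346694/84877 526590971/84877 -529964577/84877; -307982/84877 -529964577/84877 539460432/84877]

step 0: x' = [35/13, 61/13, 53/13], P' = [22/13 22/13 14/13; 22/13 555/13 -25/13; 14/13 -25/13 640/13]
step 1: x' = [2232/1291, 154/1291, -16324/1291], P' = [2530/1291 3018/1291 -2322/1291; 3018/1291 502317/1291 -488887/1291; -2322/1291 -488887/1291 551248/1291]
step 2: x' = [274761/84877, 1438105/84877, -2469469/84877], P' = [164590/84877 346694/84877 -307982/84877; 346694/84877 526590971/84877 -529964577/84877; -307982/84877 -529964577/84877 539460432/84877]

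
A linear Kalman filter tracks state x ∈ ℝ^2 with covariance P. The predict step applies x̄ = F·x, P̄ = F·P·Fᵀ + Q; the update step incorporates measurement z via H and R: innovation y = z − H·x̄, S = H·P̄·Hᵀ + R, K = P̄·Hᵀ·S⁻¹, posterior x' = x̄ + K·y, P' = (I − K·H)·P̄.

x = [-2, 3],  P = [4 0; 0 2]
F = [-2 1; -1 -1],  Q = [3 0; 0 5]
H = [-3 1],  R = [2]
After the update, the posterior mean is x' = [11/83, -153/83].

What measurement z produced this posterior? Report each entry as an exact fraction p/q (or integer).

z = [-2]

x̄ = F·x = [7, -1]
P̄ = F·P·Fᵀ + Q = [21 6; 6 11]
S = H·P̄·Hᵀ + R = [166]
K = P̄·Hᵀ·S⁻¹ = [-57/166; -7/166]
x' − x̄ = [-570/83, -70/83] = K·y
y = (KᵀK)⁻¹·Kᵀ·(x' − x̄) = [20]
z = y + H·x̄ = [20] + [-22] = [-2]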